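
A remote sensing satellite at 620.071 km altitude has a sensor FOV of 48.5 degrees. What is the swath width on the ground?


FOV = 48.5 deg = 0.8464847 rad
swath = 2 * alt * tan(FOV/2) = 2 * 620.071 * tan(0.4232423)
swath = 2 * 620.071 * 0.4504672
swath = 558.6432 km

558.6432 km


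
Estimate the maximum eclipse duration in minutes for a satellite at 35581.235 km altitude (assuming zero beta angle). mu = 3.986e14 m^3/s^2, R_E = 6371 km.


r = 41952.2350 km
T = 1425.2552 min
Eclipse fraction = arcsin(R_E/r)/pi = arcsin(6371.0000/41952.2350)/pi
= arcsin(0.1518632)/pi = 0.04852731
Eclipse duration = 0.04852731 * 1425.2552 = 69.1638 min

69.1638 minutes


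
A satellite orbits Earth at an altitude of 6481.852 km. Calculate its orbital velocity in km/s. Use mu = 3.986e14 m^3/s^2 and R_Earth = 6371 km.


r = R_E + alt = 6371.0 + 6481.852 = 12852.8520 km = 1.2852852e+07 m
v = sqrt(mu/r) = sqrt(3.986e14 / 1.2852852e+07) = 5568.8933 m/s = 5.5689 km/s

5.5689 km/s


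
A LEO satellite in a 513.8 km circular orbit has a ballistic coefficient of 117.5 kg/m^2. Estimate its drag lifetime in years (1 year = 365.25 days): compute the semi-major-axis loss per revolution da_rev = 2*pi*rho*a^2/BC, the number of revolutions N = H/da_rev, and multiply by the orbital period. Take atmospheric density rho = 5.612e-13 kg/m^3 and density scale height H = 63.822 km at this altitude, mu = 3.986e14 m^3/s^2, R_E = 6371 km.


a = R_E + alt = 6884.8000 km = 6.8848e+06 m
da_rev = 2*pi*rho*a^2/BC = 2*pi*5.612e-13*(6.8848e+06)^2/117.5 = 1.422467 m per revolution
N = H/da_rev = 63822.0000 m / 1.422467 m = 44867.1091 revolutions
P = 2*pi*sqrt(a^3/mu) = 5685.2323 s
lifetime = N*P = 44867.1091 * 5685.2323 = 2.5507994e+08 s = 2952.3141 days
years = 2952.3141 / 365.25 = 8.0830 years

8.0830 years


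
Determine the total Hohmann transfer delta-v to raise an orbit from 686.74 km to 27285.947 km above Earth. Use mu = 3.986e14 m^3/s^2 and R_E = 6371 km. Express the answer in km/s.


r1 = 7057.7400 km = 7.05774e+06 m
r2 = 33656.9470 km = 3.3656947e+07 m
dv1 = sqrt(mu/r1)*(sqrt(2*r2/(r1+r2)) - 1) = 2147.8961 m/s
dv2 = sqrt(mu/r2)*(1 - sqrt(2*r1/(r1+r2))) = 1415.0702 m/s
total dv = |dv1| + |dv2| = 2147.8961 + 1415.0702 = 3562.9663 m/s = 3.5630 km/s

3.5630 km/s


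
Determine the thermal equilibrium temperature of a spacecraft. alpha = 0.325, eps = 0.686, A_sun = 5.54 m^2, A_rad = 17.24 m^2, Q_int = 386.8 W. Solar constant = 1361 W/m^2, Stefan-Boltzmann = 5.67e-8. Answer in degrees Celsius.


Numerator = alpha*S*A_sun + Q_int = 0.325*1361*5.54 + 386.8 = 2837.2805 W
Denominator = eps*sigma*A_rad = 0.686*5.67e-8*17.24 = 6.7057049e-07 W/K^4
T^4 = 4.2311443e+09 K^4
T = 255.0436 K = -18.1064 C

-18.1064 degrees Celsius


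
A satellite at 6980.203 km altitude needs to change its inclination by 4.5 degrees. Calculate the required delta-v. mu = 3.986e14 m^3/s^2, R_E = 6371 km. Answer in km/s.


r = 13351.2030 km = 1.3351203e+07 m
V = sqrt(mu/r) = 5463.9718 m/s
di = 4.5 deg = 0.07853982 rad
dV = 2*V*sin(di/2) = 2*5463.9718*sin(0.03926991)
dV = 429.0291 m/s = 0.4290291 km/s

0.4290 km/s


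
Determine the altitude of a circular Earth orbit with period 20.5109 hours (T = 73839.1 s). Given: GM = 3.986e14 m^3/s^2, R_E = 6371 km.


T = 73839.1 s
r = (mu*T^2/(4*pi^2))^(1/3) = (3.986e14 * 73839.1^2 / (4*pi^2))^(1/3)
r = 3.8040842e+07 m = 38040.8415 km
alt = r - R_E = 38040.8415 - 6371 = 31669.8415 km

31669.8415 km


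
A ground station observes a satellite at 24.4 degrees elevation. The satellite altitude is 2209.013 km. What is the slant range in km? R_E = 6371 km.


h = 2209.013 km, el = 24.4 deg
d = -R_E*sin(el) + sqrt((R_E*sin(el))^2 + 2*R_E*h + h^2)
d = -6371.0000*sin(0.4258603) + sqrt((6371.0000*0.4131044)^2 + 2*6371.0000*2209.013 + 2209.013^2)
d = 3689.0150 km

3689.0150 km


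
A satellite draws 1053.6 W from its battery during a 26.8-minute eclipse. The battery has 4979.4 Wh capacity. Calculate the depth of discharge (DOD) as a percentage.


E_used = P * t / 60 = 1053.6 * 26.8 / 60 = 470.6080 Wh
DOD = E_used / E_total * 100 = 470.6080 / 4979.4 * 100
DOD = 9.4511 %

9.4511 %


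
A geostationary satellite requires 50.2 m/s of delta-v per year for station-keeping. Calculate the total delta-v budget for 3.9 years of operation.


dV = rate * years = 50.2 * 3.9
dV = 195.7800 m/s

195.7800 m/s


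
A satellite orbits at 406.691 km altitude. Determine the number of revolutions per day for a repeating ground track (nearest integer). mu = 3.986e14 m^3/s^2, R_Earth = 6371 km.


r = 6.777691e+06 m
T = 2*pi*sqrt(r^3/mu) = 5553.0792 s = 92.5513 min
revs/day = 1440 / 92.5513 = 15.5589
Rounded: 16 revolutions per day

16 revolutions per day


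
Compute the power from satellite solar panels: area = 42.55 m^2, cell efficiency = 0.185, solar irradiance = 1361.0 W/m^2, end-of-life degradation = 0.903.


P = area * eta * S * degradation
P = 42.55 * 0.185 * 1361.0 * 0.903
P = 9674.2469 W

9674.2469 W


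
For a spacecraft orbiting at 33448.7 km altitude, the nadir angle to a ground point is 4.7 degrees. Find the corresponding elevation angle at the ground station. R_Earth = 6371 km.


r = R_E + alt = 39819.7000 km
Law of sines in the satellite / Earth-center / ground-point triangle:
  sin(nadir)/R_E = sin(90 + el)/r  =>  cos(el) = (r/R_E)*sin(nadir)
cos(el) = (39819.7000 / 6371.0000) * sin(4.7 deg) = 0.5121279
el = arccos(0.5121279) = 59.1943 deg
(Earth-central angle = 90 - nadir - el = 26.1057 deg)

59.1943 degrees


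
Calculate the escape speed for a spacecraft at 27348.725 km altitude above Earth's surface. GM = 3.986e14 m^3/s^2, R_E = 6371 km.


r = 6371.0 + 27348.725 = 33719.7250 km = 3.3719725e+07 m
v_esc = sqrt(2*mu/r) = sqrt(2*3.986e14 / 3.3719725e+07)
v_esc = 4862.2987 m/s = 4.8623 km/s

4.8623 km/s


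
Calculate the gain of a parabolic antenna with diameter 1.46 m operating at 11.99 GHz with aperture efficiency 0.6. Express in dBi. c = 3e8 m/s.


lambda = c/f = 3e8 / 1.199e+10 = 0.02502085 m
G = eta*(pi*D/lambda)^2 = 0.6*(pi*1.46/0.02502085)^2
G = 20162.8799 (linear)
G = 10*log10(20162.8799) = 43.0455 dBi

43.0455 dBi


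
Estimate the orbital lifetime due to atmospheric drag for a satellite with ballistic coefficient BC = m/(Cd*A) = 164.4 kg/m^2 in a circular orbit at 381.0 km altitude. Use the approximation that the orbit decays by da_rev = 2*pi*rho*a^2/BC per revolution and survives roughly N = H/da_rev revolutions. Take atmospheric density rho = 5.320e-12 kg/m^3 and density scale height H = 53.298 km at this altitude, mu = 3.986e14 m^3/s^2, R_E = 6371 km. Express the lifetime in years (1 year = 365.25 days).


a = R_E + alt = 6752.0000 km = 6.752e+06 m
da_rev = 2*pi*rho*a^2/BC = 2*pi*5.320e-12*(6.752e+06)^2/164.4 = 9.269463 m per revolution
N = H/da_rev = 53298.0000 m / 9.269463 m = 5749.8479 revolutions
P = 2*pi*sqrt(a^3/mu) = 5521.5355 s
lifetime = N*P = 5749.8479 * 5521.5355 = 3.174799e+07 s = 367.4536 days
years = 367.4536 / 365.25 = 1.0060 years

1.0060 years


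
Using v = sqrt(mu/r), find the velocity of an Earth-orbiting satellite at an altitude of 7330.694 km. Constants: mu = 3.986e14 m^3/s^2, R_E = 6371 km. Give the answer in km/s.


r = R_E + alt = 6371.0 + 7330.694 = 13701.6940 km = 1.3701694e+07 m
v = sqrt(mu/r) = sqrt(3.986e14 / 1.3701694e+07) = 5393.6345 m/s = 5.3936 km/s

5.3936 km/s


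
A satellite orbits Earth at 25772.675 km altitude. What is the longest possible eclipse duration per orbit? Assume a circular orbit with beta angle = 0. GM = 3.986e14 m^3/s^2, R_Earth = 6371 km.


r = 32143.6750 km
T = 955.8798 min
Eclipse fraction = arcsin(R_E/r)/pi = arcsin(6371.0000/32143.6750)/pi
= arcsin(0.1982038)/pi = 0.0635108
Eclipse duration = 0.0635108 * 955.8798 = 60.7087 min

60.7087 minutes


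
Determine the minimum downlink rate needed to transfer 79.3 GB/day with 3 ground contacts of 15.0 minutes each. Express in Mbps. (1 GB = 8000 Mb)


total contact time = 3 * 15.0 * 60 = 2700.0000 s
data = 79.3 GB = 634400.0000 Mb
rate = 634400.0000 / 2700.0000 = 234.9630 Mbps

234.9630 Mbps


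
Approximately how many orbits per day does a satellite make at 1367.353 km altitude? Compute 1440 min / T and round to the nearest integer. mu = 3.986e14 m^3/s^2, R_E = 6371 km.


r = 7.738353e+06 m
T = 2*pi*sqrt(r^3/mu) = 6774.6058 s = 112.9101 min
revs/day = 1440 / 112.9101 = 12.7535
Rounded: 13 revolutions per day

13 revolutions per day


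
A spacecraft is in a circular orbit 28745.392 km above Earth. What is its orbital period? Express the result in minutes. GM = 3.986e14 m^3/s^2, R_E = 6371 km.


r = 35116.3920 km = 3.5116392e+07 m
T = 2*pi*sqrt(r^3/mu) = 2*pi*sqrt(4.3304165e+22 / 3.986e14)
T = 65490.1603 s = 1091.5027 min

1091.5027 minutes


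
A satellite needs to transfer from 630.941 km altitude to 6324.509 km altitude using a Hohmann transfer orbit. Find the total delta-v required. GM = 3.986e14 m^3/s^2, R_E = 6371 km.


r1 = 7001.9410 km = 7.001941e+06 m
r2 = 12695.5090 km = 1.2695509e+07 m
dv1 = sqrt(mu/r1)*(sqrt(2*r2/(r1+r2)) - 1) = 1021.3205 m/s
dv2 = sqrt(mu/r2)*(1 - sqrt(2*r1/(r1+r2))) = 878.7207 m/s
total dv = |dv1| + |dv2| = 1021.3205 + 878.7207 = 1900.0412 m/s = 1.9000 km/s

1.9000 km/s


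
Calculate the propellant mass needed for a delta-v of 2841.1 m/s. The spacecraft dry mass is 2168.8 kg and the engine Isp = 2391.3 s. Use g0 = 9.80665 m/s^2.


ve = Isp * g0 = 2391.3 * 9.80665 = 23450.642145 m/s
mass ratio = exp(dv/ve) = exp(2841.1/23450.642145) = 1.12879685
m_prop = m_dry * (mr - 1) = 2168.8 * (1.12879685 - 1)
m_prop = 279.3346 kg

279.3346 kg


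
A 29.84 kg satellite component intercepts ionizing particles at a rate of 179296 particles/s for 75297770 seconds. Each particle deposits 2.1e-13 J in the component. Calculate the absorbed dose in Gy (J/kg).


Total energy deposited = rate * time * E_per
  = 179296 * 75297770 * 2.1e-13 = 2.8351 J
Dose = E_total / mass = 2.8351 / 29.84
Dose = 0.09501085 Gy

0.0950 Gy


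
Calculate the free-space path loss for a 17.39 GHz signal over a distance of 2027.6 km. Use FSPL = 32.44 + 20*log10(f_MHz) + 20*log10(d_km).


f = 17.39 GHz = 17390.0000 MHz
d = 2027.6 km
FSPL = 32.44 + 20*log10(17390.0000) + 20*log10(2027.6)
FSPL = 32.44 + 84.8060 + 66.1396
FSPL = 183.3856 dB

183.3856 dB


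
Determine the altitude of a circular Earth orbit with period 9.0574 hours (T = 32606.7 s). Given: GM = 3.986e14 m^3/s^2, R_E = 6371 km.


T = 32606.7 s
r = (mu*T^2/(4*pi^2))^(1/3) = (3.986e14 * 32606.7^2 / (4*pi^2))^(1/3)
r = 2.2059572e+07 m = 22059.5721 km
alt = r - R_E = 22059.5721 - 6371 = 15688.5721 km

15688.5721 km


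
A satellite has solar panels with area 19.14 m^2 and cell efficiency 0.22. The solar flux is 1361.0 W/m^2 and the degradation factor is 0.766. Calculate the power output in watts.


P = area * eta * S * degradation
P = 19.14 * 0.22 * 1361.0 * 0.766
P = 4389.8685 W

4389.8685 W


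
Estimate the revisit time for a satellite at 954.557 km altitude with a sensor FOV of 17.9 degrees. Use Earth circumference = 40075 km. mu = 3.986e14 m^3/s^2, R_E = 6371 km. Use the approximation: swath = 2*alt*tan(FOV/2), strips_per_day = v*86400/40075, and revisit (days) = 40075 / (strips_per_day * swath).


swath = 2*954.557*tan(0.156207) = 300.6664 km
v = sqrt(mu/r) = 7376.4656 m/s = 7.3765 km/s
strips/day = v*86400/40075 = 7.3765*86400/40075 = 15.9033
coverage/day = strips * swath = 15.9033 * 300.6664 = 4781.6017 km
revisit = 40075 / 4781.6017 = 8.3811 days

8.3811 days


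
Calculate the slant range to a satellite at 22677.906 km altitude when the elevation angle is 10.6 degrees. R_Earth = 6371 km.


h = 22677.906 km, el = 10.6 deg
d = -R_E*sin(el) + sqrt((R_E*sin(el))^2 + 2*R_E*h + h^2)
d = -6371.0000*sin(0.1850049) + sqrt((6371.0000*0.1839514)^2 + 2*6371.0000*22677.906 + 22677.906^2)
d = 27193.9194 km

27193.9194 km


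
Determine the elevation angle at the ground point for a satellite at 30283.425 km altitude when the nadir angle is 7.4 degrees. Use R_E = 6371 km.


r = R_E + alt = 36654.4250 km
Law of sines in the satellite / Earth-center / ground-point triangle:
  sin(nadir)/R_E = sin(90 + el)/r  =>  cos(el) = (r/R_E)*sin(nadir)
cos(el) = (36654.4250 / 6371.0000) * sin(7.4 deg) = 0.7410028
el = arccos(0.7410028) = 42.1831 deg
(Earth-central angle = 90 - nadir - el = 40.4169 deg)

42.1831 degrees


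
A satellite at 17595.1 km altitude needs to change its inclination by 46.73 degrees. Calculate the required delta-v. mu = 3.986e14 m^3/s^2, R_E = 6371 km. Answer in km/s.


r = 23966.1000 km = 2.39661e+07 m
V = sqrt(mu/r) = 4078.2136 m/s
di = 46.73 deg = 0.8155924 rad
dV = 2*V*sin(di/2) = 2*4078.2136*sin(0.4077962)
dV = 3234.7345 m/s = 3.2347 km/s

3.2347 km/s


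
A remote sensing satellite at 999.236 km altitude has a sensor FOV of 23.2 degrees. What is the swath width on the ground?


FOV = 23.2 deg = 0.4049164 rad
swath = 2 * alt * tan(FOV/2) = 2 * 999.236 * tan(0.2024582)
swath = 2 * 999.236 * 0.2052705
swath = 410.2274 km

410.2274 km


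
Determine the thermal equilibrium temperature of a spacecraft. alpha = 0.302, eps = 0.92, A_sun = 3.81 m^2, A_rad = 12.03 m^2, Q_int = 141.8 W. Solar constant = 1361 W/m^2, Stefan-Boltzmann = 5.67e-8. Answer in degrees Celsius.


Numerator = alpha*S*A_sun + Q_int = 0.302*1361*3.81 + 141.8 = 1707.7938 W
Denominator = eps*sigma*A_rad = 0.92*5.67e-8*12.03 = 6.2753292e-07 W/K^4
T^4 = 2.721441e+09 K^4
T = 228.4019 K = -44.7481 C

-44.7481 degrees Celsius


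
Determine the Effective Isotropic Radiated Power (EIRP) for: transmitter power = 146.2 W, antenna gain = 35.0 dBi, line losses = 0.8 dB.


Pt = 146.2 W = 21.6495 dBW
EIRP = Pt_dBW + Gt - losses = 21.6495 + 35.0 - 0.8 = 55.8495 dBW

55.8495 dBW


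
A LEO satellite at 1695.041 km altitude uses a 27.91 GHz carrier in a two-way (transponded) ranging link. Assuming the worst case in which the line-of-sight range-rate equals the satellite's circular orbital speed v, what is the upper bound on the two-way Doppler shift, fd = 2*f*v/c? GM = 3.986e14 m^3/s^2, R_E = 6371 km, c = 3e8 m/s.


r = 8.066041e+06 m
v = sqrt(mu/r) = 7029.7266 m/s (worst-case radial velocity)
f = 27.91 GHz = 2.791e+10 Hz
fd = 2*f*v/c = 2*2.791e+10*7029.7266/3.0e+08
fd = 1.3079978e+06 Hz

1.3080e+06 Hz


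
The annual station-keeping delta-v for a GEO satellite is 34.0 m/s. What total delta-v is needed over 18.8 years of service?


dV = rate * years = 34.0 * 18.8
dV = 639.2000 m/s

639.2000 m/s


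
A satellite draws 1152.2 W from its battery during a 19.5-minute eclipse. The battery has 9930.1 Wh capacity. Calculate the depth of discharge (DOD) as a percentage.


E_used = P * t / 60 = 1152.2 * 19.5 / 60 = 374.4650 Wh
DOD = E_used / E_total * 100 = 374.4650 / 9930.1 * 100
DOD = 3.7710 %

3.7710 %


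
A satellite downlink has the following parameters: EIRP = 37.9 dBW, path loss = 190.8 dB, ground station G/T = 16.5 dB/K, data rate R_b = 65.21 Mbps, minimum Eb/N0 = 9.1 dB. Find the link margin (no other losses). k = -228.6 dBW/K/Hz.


C/N0 = EIRP - FSPL + G/T - k = 37.9 - 190.8 + 16.5 - (-228.6)
C/N0 = 92.2000 dB-Hz
R_b = 65.21 Mbps = 6.521e+07 bps -> 10*log10(R_b) = 78.1431 dB-Hz
Eb/N0 = C/N0 - 10*log10(R_b) = 92.2000 - 78.1431 = 14.0569 dB
Margin = Eb/N0 - Eb/N0_req = 14.0569 - 9.1 = 4.9569 dB (link closes)

4.9569 dB


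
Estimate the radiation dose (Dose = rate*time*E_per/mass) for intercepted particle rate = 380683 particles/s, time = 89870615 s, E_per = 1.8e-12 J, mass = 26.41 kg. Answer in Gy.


Total energy deposited = rate * time * E_per
  = 380683 * 89870615 * 1.8e-12 = 61.5820 J
Dose = E_total / mass = 61.5820 / 26.41
Dose = 2.3318 Gy

2.3318 Gy


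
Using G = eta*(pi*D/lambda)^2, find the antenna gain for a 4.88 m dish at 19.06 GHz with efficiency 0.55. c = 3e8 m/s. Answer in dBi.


lambda = c/f = 3e8 / 1.906e+10 = 0.01573977 m
G = eta*(pi*D/lambda)^2 = 0.55*(pi*4.88/0.01573977)^2
G = 521801.5467 (linear)
G = 10*log10(521801.5467) = 57.1751 dBi

57.1751 dBi


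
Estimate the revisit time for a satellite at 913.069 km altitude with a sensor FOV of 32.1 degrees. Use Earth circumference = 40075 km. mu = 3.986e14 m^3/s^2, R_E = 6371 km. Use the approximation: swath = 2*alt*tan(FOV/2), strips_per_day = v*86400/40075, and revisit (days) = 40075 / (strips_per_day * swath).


swath = 2*913.069*tan(0.2801253) = 525.3617 km
v = sqrt(mu/r) = 7397.4429 m/s = 7.3974 km/s
strips/day = v*86400/40075 = 7.3974*86400/40075 = 15.9486
coverage/day = strips * swath = 15.9486 * 525.3617 = 8378.7697 km
revisit = 40075 / 8378.7697 = 4.7829 days

4.7829 days


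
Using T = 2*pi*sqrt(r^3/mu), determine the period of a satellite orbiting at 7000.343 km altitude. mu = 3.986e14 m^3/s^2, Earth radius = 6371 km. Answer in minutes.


r = 13371.3430 km = 1.3371343e+07 m
T = 2*pi*sqrt(r^3/mu) = 2*pi*sqrt(2.3907e+21 / 3.986e14)
T = 15387.7019 s = 256.4617 min

256.4617 minutes


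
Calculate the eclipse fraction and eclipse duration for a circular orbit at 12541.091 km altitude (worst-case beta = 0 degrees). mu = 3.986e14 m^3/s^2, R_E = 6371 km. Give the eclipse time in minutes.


r = 18912.0910 km
T = 431.3892 min
Eclipse fraction = arcsin(R_E/r)/pi = arcsin(6371.0000/18912.0910)/pi
= arcsin(0.3368744)/pi = 0.1093698
Eclipse duration = 0.1093698 * 431.3892 = 47.1809 min

47.1809 minutes


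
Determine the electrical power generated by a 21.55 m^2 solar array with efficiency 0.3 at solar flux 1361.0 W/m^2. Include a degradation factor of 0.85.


P = area * eta * S * degradation
P = 21.55 * 0.3 * 1361.0 * 0.85
P = 7479.0352 W

7479.0352 W


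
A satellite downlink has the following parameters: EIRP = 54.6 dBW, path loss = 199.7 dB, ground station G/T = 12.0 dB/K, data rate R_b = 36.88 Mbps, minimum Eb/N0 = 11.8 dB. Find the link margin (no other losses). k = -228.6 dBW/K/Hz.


C/N0 = EIRP - FSPL + G/T - k = 54.6 - 199.7 + 12.0 - (-228.6)
C/N0 = 95.5000 dB-Hz
R_b = 36.88 Mbps = 3.688e+07 bps -> 10*log10(R_b) = 75.6679 dB-Hz
Eb/N0 = C/N0 - 10*log10(R_b) = 95.5000 - 75.6679 = 19.8321 dB
Margin = Eb/N0 - Eb/N0_req = 19.8321 - 11.8 = 8.0321 dB (link closes)

8.0321 dB


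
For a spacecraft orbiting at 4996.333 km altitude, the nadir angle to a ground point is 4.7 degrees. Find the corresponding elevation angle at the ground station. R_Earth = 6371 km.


r = R_E + alt = 11367.3330 km
Law of sines in the satellite / Earth-center / ground-point triangle:
  sin(nadir)/R_E = sin(90 + el)/r  =>  cos(el) = (r/R_E)*sin(nadir)
cos(el) = (11367.3330 / 6371.0000) * sin(4.7 deg) = 0.1461972
el = arccos(0.1461972) = 81.5934 deg
(Earth-central angle = 90 - nadir - el = 3.7066 deg)

81.5934 degrees


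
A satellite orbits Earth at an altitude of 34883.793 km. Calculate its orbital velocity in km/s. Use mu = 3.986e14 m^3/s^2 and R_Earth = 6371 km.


r = R_E + alt = 6371.0 + 34883.793 = 41254.7930 km = 4.1254793e+07 m
v = sqrt(mu/r) = sqrt(3.986e14 / 4.1254793e+07) = 3108.3609 m/s = 3.1084 km/s

3.1084 km/s


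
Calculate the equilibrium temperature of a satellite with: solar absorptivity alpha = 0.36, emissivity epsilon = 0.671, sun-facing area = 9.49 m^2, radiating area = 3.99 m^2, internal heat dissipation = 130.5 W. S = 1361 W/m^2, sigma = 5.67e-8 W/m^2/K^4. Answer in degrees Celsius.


Numerator = alpha*S*A_sun + Q_int = 0.36*1361*9.49 + 130.5 = 4780.2204 W
Denominator = eps*sigma*A_rad = 0.671*5.67e-8*3.99 = 1.5180234e-07 W/K^4
T^4 = 3.1489767e+10 K^4
T = 421.2524 K = 148.1024 C

148.1024 degrees Celsius


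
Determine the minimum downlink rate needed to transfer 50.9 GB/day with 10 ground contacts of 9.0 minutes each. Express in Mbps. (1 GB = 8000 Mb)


total contact time = 10 * 9.0 * 60 = 5400.0000 s
data = 50.9 GB = 407200.0000 Mb
rate = 407200.0000 / 5400.0000 = 75.4074 Mbps

75.4074 Mbps


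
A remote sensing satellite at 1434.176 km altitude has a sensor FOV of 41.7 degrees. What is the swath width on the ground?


FOV = 41.7 deg = 0.7278023 rad
swath = 2 * alt * tan(FOV/2) = 2 * 1434.176 * tan(0.3639011)
swath = 2 * 1434.176 * 0.3808633
swath = 1092.4500 km

1092.4500 km


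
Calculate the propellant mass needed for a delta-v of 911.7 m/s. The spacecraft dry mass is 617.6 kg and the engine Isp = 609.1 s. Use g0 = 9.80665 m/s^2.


ve = Isp * g0 = 609.1 * 9.80665 = 5973.230515 m/s
mass ratio = exp(dv/ve) = exp(911.7/5973.230515) = 1.16489502
m_prop = m_dry * (mr - 1) = 617.6 * (1.16489502 - 1)
m_prop = 101.8392 kg

101.8392 kg


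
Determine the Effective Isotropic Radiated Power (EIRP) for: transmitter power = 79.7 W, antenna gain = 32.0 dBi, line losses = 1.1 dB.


Pt = 79.7 W = 19.0146 dBW
EIRP = Pt_dBW + Gt - losses = 19.0146 + 32.0 - 1.1 = 49.9146 dBW

49.9146 dBW


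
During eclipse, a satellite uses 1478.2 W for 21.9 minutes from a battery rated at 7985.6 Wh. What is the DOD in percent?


E_used = P * t / 60 = 1478.2 * 21.9 / 60 = 539.5430 Wh
DOD = E_used / E_total * 100 = 539.5430 / 7985.6 * 100
DOD = 6.7564 %

6.7564 %


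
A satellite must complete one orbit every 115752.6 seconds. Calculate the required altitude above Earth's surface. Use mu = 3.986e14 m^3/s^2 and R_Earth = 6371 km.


T = 115752.6 s
r = (mu*T^2/(4*pi^2))^(1/3) = (3.986e14 * 115752.6^2 / (4*pi^2))^(1/3)
r = 5.1334936e+07 m = 51334.9357 km
alt = r - R_E = 51334.9357 - 6371 = 44963.9357 km

44963.9357 km


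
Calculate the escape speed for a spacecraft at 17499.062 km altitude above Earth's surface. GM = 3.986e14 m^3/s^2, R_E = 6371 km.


r = 6371.0 + 17499.062 = 23870.0620 km = 2.3870062e+07 m
v_esc = sqrt(2*mu/r) = sqrt(2*3.986e14 / 2.3870062e+07)
v_esc = 5779.0556 m/s = 5.7791 km/s

5.7791 km/s


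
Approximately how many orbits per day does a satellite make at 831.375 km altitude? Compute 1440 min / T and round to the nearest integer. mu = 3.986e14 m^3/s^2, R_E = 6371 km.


r = 7.202375e+06 m
T = 2*pi*sqrt(r^3/mu) = 6083.0980 s = 101.3850 min
revs/day = 1440 / 101.3850 = 14.2033
Rounded: 14 revolutions per day

14 revolutions per day


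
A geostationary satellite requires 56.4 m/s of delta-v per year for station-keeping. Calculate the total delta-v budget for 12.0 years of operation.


dV = rate * years = 56.4 * 12.0
dV = 676.8000 m/s

676.8000 m/s


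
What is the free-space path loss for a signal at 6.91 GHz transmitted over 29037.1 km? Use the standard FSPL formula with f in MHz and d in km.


f = 6.91 GHz = 6910.0000 MHz
d = 29037.1 km
FSPL = 32.44 + 20*log10(6910.0000) + 20*log10(29037.1)
FSPL = 32.44 + 76.7896 + 89.2591
FSPL = 198.4886 dB

198.4886 dB


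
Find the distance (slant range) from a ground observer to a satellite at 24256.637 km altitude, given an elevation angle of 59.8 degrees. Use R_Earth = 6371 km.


h = 24256.637 km, el = 59.8 deg
d = -R_E*sin(el) + sqrt((R_E*sin(el))^2 + 2*R_E*h + h^2)
d = -6371.0000*sin(1.0437) + sqrt((6371.0000*0.8642748)^2 + 2*6371.0000*24256.637 + 24256.637^2)
d = 24953.2159 km

24953.2159 km


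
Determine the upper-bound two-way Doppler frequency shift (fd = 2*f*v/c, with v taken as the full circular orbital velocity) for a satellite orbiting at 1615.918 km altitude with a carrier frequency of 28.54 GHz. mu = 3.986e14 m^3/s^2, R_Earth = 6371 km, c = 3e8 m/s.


r = 7.986918e+06 m
v = sqrt(mu/r) = 7064.4610 m/s (worst-case radial velocity)
f = 28.54 GHz = 2.854e+10 Hz
fd = 2*f*v/c = 2*2.854e+10*7064.4610/3.0e+08
fd = 1.3441315e+06 Hz

1.3441e+06 Hz


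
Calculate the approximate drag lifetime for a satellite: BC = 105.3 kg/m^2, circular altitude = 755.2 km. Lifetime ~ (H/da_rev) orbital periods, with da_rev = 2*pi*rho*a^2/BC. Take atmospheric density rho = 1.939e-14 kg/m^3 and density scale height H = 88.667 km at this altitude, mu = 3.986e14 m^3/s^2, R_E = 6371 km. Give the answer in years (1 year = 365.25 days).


a = R_E + alt = 7126.2000 km = 7.1262e+06 m
da_rev = 2*pi*rho*a^2/BC = 2*pi*1.939e-14*(7.1262e+06)^2/105.3 = 0.0587550662 m per revolution
N = H/da_rev = 88667.0000 m / 0.0587550662 m = 1.5090954e+06 revolutions
P = 2*pi*sqrt(a^3/mu) = 5986.8480 s
lifetime = N*P = 1.5090954e+06 * 5986.8480 = 9.0347248e+09 s = 104568.5735 days
years = 104568.5735 / 365.25 = 286.2932 years

286.2932 years


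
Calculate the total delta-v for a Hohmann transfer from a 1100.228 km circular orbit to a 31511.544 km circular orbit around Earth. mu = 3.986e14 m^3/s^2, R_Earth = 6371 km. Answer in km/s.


r1 = 7471.2280 km = 7.471228e+06 m
r2 = 37882.5440 km = 3.7882544e+07 m
dv1 = sqrt(mu/r1)*(sqrt(2*r2/(r1+r2)) - 1) = 2136.4200 m/s
dv2 = sqrt(mu/r2)*(1 - sqrt(2*r1/(r1+r2))) = 1381.8755 m/s
total dv = |dv1| + |dv2| = 2136.4200 + 1381.8755 = 3518.2955 m/s = 3.5183 km/s

3.5183 km/s


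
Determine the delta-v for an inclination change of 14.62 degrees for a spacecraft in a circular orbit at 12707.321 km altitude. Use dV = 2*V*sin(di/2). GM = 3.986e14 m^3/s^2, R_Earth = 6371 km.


r = 19078.3210 km = 1.9078321e+07 m
V = sqrt(mu/r) = 4570.8669 m/s
di = 14.62 deg = 0.2551671 rad
dV = 2*V*sin(di/2) = 2*4570.8669*sin(0.1275836)
dV = 1163.1734 m/s = 1.1632 km/s

1.1632 km/s


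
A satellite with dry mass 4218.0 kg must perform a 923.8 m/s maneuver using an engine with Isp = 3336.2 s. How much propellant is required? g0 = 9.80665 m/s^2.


ve = Isp * g0 = 3336.2 * 9.80665 = 32716.945730 m/s
mass ratio = exp(dv/ve) = exp(923.8/32716.945730) = 1.02863855
m_prop = m_dry * (mr - 1) = 4218.0 * (1.02863855 - 1)
m_prop = 120.7974 kg

120.7974 kg


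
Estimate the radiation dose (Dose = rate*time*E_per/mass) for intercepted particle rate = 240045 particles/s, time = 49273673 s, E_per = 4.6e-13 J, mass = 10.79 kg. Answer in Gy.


Total energy deposited = rate * time * E_per
  = 240045 * 49273673 * 4.6e-13 = 5.4408 J
Dose = E_total / mass = 5.4408 / 10.79
Dose = 0.5042478 Gy

0.5042 Gy


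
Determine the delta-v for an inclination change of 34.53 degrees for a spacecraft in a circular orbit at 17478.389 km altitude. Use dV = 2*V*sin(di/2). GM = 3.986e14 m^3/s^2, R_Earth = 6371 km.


r = 23849.3890 km = 2.3849389e+07 m
V = sqrt(mu/r) = 4088.1801 m/s
di = 34.53 deg = 0.6026622 rad
dV = 2*V*sin(di/2) = 2*4088.1801*sin(0.3013311)
dV = 2426.6749 m/s = 2.4267 km/s

2.4267 km/s


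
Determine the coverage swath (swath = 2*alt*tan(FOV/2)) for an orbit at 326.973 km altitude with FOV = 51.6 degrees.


FOV = 51.6 deg = 0.9005899 rad
swath = 2 * alt * tan(FOV/2) = 2 * 326.973 * tan(0.4502949)
swath = 2 * 326.973 * 0.4834189
swath = 316.1298 km

316.1298 km


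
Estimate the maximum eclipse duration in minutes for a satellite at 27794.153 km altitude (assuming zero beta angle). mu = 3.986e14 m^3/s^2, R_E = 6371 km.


r = 34165.1530 km
T = 1047.4542 min
Eclipse fraction = arcsin(R_E/r)/pi = arcsin(6371.0000/34165.1530)/pi
= arcsin(0.1864766)/pi = 0.05970684
Eclipse duration = 0.05970684 * 1047.4542 = 62.5402 min

62.5402 minutes


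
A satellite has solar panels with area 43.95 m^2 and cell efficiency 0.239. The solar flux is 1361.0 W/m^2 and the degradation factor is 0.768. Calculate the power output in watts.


P = area * eta * S * degradation
P = 43.95 * 0.239 * 1361.0 * 0.768
P = 10979.3373 W

10979.3373 W


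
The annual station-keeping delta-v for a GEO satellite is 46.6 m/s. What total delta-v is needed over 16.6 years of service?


dV = rate * years = 46.6 * 16.6
dV = 773.5600 m/s

773.5600 m/s


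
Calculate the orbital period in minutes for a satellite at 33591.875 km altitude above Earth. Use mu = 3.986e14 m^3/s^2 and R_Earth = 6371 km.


r = 39962.8750 km = 3.9962875e+07 m
T = 2*pi*sqrt(r^3/mu) = 2*pi*sqrt(6.3821965e+22 / 3.986e14)
T = 79505.3416 s = 1325.0890 min

1325.0890 minutes


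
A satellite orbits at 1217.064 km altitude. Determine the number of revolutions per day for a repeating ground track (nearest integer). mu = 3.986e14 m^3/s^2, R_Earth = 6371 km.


r = 7.588064e+06 m
T = 2*pi*sqrt(r^3/mu) = 6578.2095 s = 109.6368 min
revs/day = 1440 / 109.6368 = 13.1343
Rounded: 13 revolutions per day

13 revolutions per day


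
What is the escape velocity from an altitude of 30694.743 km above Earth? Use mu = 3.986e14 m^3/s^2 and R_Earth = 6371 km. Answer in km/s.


r = 6371.0 + 30694.743 = 37065.7430 km = 3.7065743e+07 m
v_esc = sqrt(2*mu/r) = sqrt(2*3.986e14 / 3.7065743e+07)
v_esc = 4637.6427 m/s = 4.6376 km/s

4.6376 km/s


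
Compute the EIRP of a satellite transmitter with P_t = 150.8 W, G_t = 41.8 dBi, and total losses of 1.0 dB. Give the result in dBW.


Pt = 150.8 W = 21.7840 dBW
EIRP = Pt_dBW + Gt - losses = 21.7840 + 41.8 - 1.0 = 62.5840 dBW

62.5840 dBW


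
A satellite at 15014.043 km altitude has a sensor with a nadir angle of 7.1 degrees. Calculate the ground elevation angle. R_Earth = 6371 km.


r = R_E + alt = 21385.0430 km
Law of sines in the satellite / Earth-center / ground-point triangle:
  sin(nadir)/R_E = sin(90 + el)/r  =>  cos(el) = (r/R_E)*sin(nadir)
cos(el) = (21385.0430 / 6371.0000) * sin(7.1 deg) = 0.4148835
el = arccos(0.4148835) = 65.4880 deg
(Earth-central angle = 90 - nadir - el = 17.4120 deg)

65.4880 degrees


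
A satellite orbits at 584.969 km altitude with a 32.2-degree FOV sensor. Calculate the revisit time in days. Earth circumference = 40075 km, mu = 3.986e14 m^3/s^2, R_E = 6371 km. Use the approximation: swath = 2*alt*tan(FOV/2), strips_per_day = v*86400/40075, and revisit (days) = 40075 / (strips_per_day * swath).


swath = 2*584.969*tan(0.280998) = 337.6853 km
v = sqrt(mu/r) = 7569.8945 m/s = 7.5699 km/s
strips/day = v*86400/40075 = 7.5699*86400/40075 = 16.3204
coverage/day = strips * swath = 16.3204 * 337.6853 = 5511.1488 km
revisit = 40075 / 5511.1488 = 7.2716 days

7.2716 days


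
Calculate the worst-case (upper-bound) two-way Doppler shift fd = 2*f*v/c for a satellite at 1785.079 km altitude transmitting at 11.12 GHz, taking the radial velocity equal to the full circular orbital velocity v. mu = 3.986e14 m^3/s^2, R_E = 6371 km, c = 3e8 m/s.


r = 8.156079e+06 m
v = sqrt(mu/r) = 6990.8170 m/s (worst-case radial velocity)
f = 11.12 GHz = 1.112e+10 Hz
fd = 2*f*v/c = 2*1.112e+10*6990.8170/3.0e+08
fd = 518252.5689 Hz

518252.5689 Hz


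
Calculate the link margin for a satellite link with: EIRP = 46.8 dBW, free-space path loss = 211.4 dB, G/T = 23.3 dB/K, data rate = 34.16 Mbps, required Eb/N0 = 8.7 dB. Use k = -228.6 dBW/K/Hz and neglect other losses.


C/N0 = EIRP - FSPL + G/T - k = 46.8 - 211.4 + 23.3 - (-228.6)
C/N0 = 87.3000 dB-Hz
R_b = 34.16 Mbps = 3.416e+07 bps -> 10*log10(R_b) = 75.3352 dB-Hz
Eb/N0 = C/N0 - 10*log10(R_b) = 87.3000 - 75.3352 = 11.9648 dB
Margin = Eb/N0 - Eb/N0_req = 11.9648 - 8.7 = 3.2648 dB (link closes)

3.2648 dB


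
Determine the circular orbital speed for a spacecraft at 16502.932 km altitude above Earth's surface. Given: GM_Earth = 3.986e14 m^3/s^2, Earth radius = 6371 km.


r = R_E + alt = 6371.0 + 16502.932 = 22873.9320 km = 2.2873932e+07 m
v = sqrt(mu/r) = sqrt(3.986e14 / 2.2873932e+07) = 4174.4401 m/s = 4.1744 km/s

4.1744 km/s


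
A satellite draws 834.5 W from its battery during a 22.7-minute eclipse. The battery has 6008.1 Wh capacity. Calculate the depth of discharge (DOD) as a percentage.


E_used = P * t / 60 = 834.5 * 22.7 / 60 = 315.7192 Wh
DOD = E_used / E_total * 100 = 315.7192 / 6008.1 * 100
DOD = 5.2549 %

5.2549 %


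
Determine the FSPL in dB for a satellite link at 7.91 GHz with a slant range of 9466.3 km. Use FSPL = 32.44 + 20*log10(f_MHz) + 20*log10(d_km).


f = 7.91 GHz = 7910.0000 MHz
d = 9466.3 km
FSPL = 32.44 + 20*log10(7910.0000) + 20*log10(9466.3)
FSPL = 32.44 + 77.9635 + 79.5236
FSPL = 189.9271 dB

189.9271 dB


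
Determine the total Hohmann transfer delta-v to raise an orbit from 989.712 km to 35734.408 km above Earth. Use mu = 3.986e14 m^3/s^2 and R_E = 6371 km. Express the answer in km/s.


r1 = 7360.7120 km = 7.360712e+06 m
r2 = 42105.4080 km = 4.2105408e+07 m
dv1 = sqrt(mu/r1)*(sqrt(2*r2/(r1+r2)) - 1) = 2242.6631 m/s
dv2 = sqrt(mu/r2)*(1 - sqrt(2*r1/(r1+r2))) = 1398.3056 m/s
total dv = |dv1| + |dv2| = 2242.6631 + 1398.3056 = 3640.9688 m/s = 3.6410 km/s

3.6410 km/s


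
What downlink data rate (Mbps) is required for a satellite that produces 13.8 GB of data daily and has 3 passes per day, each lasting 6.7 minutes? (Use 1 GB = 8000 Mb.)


total contact time = 3 * 6.7 * 60 = 1206.0000 s
data = 13.8 GB = 110400.0000 Mb
rate = 110400.0000 / 1206.0000 = 91.5423 Mbps

91.5423 Mbps


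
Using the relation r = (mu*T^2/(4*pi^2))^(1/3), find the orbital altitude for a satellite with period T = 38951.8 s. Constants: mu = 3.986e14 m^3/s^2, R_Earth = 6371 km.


T = 38951.8 s
r = (mu*T^2/(4*pi^2))^(1/3) = (3.986e14 * 38951.8^2 / (4*pi^2))^(1/3)
r = 2.4835765e+07 m = 24835.7649 km
alt = r - R_E = 24835.7649 - 6371 = 18464.7649 km

18464.7649 km


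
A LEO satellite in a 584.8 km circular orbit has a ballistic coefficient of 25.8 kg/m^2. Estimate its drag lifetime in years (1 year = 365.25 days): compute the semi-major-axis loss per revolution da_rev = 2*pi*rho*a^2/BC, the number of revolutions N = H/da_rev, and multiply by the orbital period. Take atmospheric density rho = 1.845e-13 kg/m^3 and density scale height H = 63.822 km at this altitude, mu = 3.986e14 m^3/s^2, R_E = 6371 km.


a = R_E + alt = 6955.8000 km = 6.9558e+06 m
da_rev = 2*pi*rho*a^2/BC = 2*pi*1.845e-13*(6.9558e+06)^2/25.8 = 2.173956 m per revolution
N = H/da_rev = 63822.0000 m / 2.173956 m = 29357.5429 revolutions
P = 2*pi*sqrt(a^3/mu) = 5773.4027 s
lifetime = N*P = 29357.5429 * 5773.4027 = 1.6949292e+08 s = 1961.7236 days
years = 1961.7236 / 365.25 = 5.3709 years

5.3709 years


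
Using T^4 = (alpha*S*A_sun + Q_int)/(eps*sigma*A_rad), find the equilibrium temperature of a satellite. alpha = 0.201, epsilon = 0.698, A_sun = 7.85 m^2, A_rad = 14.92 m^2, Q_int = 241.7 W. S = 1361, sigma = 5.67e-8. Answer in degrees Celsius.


Numerator = alpha*S*A_sun + Q_int = 0.201*1361*7.85 + 241.7 = 2389.1539 W
Denominator = eps*sigma*A_rad = 0.698*5.67e-8*14.92 = 5.9048287e-07 W/K^4
T^4 = 4.0461019e+09 K^4
T = 252.2082 K = -20.9418 C

-20.9418 degrees Celsius


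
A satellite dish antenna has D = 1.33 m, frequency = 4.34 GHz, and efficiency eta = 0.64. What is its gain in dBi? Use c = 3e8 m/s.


lambda = c/f = 3e8 / 4.34e+09 = 0.06912442 m
G = eta*(pi*D/lambda)^2 = 0.64*(pi*1.33/0.06912442)^2
G = 2338.4062 (linear)
G = 10*log10(2338.4062) = 33.6892 dBi

33.6892 dBi


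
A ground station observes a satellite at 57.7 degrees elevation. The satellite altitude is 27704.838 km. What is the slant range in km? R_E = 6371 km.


h = 27704.838 km, el = 57.7 deg
d = -R_E*sin(el) + sqrt((R_E*sin(el))^2 + 2*R_E*h + h^2)
d = -6371.0000*sin(1.0071) + sqrt((6371.0000*0.8452618)^2 + 2*6371.0000*27704.838 + 27704.838^2)
d = 28520.1915 km

28520.1915 km


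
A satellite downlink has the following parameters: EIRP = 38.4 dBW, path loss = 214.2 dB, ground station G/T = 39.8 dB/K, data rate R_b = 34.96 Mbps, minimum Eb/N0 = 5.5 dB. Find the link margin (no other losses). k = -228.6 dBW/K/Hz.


C/N0 = EIRP - FSPL + G/T - k = 38.4 - 214.2 + 39.8 - (-228.6)
C/N0 = 92.6000 dB-Hz
R_b = 34.96 Mbps = 3.496e+07 bps -> 10*log10(R_b) = 75.4357 dB-Hz
Eb/N0 = C/N0 - 10*log10(R_b) = 92.6000 - 75.4357 = 17.1643 dB
Margin = Eb/N0 - Eb/N0_req = 17.1643 - 5.5 = 11.6643 dB (link closes)

11.6643 dB


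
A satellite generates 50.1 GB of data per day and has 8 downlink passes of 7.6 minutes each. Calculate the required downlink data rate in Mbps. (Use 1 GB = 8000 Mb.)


total contact time = 8 * 7.6 * 60 = 3648.0000 s
data = 50.1 GB = 400800.0000 Mb
rate = 400800.0000 / 3648.0000 = 109.8684 Mbps

109.8684 Mbps


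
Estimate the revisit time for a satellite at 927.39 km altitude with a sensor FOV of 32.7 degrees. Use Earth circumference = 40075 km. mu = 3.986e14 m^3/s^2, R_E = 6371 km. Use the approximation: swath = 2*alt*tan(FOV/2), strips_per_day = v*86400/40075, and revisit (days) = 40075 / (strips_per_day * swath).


swath = 2*927.39*tan(0.2853613) = 544.1331 km
v = sqrt(mu/r) = 7390.1817 m/s = 7.3902 km/s
strips/day = v*86400/40075 = 7.3902*86400/40075 = 15.9329
coverage/day = strips * swath = 15.9329 * 544.1331 = 8669.6279 km
revisit = 40075 / 8669.6279 = 4.6225 days

4.6225 days


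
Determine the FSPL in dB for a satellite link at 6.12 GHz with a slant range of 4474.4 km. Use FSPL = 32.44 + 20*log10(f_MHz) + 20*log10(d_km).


f = 6.12 GHz = 6120.0000 MHz
d = 4474.4 km
FSPL = 32.44 + 20*log10(6120.0000) + 20*log10(4474.4)
FSPL = 32.44 + 75.7350 + 73.0147
FSPL = 181.1897 dB

181.1897 dB


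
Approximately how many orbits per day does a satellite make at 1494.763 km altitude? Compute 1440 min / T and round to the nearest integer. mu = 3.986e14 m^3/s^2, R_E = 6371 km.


r = 7.865763e+06 m
T = 2*pi*sqrt(r^3/mu) = 6942.6058 s = 115.7101 min
revs/day = 1440 / 115.7101 = 12.4449
Rounded: 12 revolutions per day

12 revolutions per day


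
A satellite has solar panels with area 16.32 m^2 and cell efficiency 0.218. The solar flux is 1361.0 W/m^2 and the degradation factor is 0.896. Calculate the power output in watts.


P = area * eta * S * degradation
P = 16.32 * 0.218 * 1361.0 * 0.896
P = 4338.5318 W

4338.5318 W


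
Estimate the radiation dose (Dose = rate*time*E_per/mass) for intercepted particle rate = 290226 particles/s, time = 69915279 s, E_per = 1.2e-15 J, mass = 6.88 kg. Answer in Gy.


Total energy deposited = rate * time * E_per
  = 290226 * 69915279 * 1.2e-15 = 0.02434948 J
Dose = E_total / mass = 0.02434948 / 6.88
Dose = 0.003539168 Gy

0.0035 Gy


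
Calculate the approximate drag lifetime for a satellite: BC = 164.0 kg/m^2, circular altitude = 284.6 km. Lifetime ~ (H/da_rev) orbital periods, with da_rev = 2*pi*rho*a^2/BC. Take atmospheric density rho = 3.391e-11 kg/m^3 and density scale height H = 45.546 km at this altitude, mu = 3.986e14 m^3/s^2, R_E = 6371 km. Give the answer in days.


a = R_E + alt = 6655.6000 km = 6.6556e+06 m
da_rev = 2*pi*rho*a^2/BC = 2*pi*3.391e-11*(6.6556e+06)^2/164.0 = 57.549060 m per revolution
N = H/da_rev = 45546.0000 m / 57.549060 m = 791.4291 revolutions
P = 2*pi*sqrt(a^3/mu) = 5403.7101 s
lifetime = N*P = 791.4291 * 5403.7101 = 4.2766533e+06 s = 49.4983 days

49.4983 days


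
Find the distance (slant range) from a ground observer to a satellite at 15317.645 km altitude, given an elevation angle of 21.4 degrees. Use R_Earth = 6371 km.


h = 15317.645 km, el = 21.4 deg
d = -R_E*sin(el) + sqrt((R_E*sin(el))^2 + 2*R_E*h + h^2)
d = -6371.0000*sin(0.3735005) + sqrt((6371.0000*0.3648768)^2 + 2*6371.0000*15317.645 + 15317.645^2)
d = 18537.0954 km

18537.0954 km


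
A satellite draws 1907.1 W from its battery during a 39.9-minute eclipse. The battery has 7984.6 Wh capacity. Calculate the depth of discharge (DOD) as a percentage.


E_used = P * t / 60 = 1907.1 * 39.9 / 60 = 1268.2215 Wh
DOD = E_used / E_total * 100 = 1268.2215 / 7984.6 * 100
DOD = 15.8833 %

15.8833 %


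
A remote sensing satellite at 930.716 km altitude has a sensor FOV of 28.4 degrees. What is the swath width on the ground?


FOV = 28.4 deg = 0.4956735 rad
swath = 2 * alt * tan(FOV/2) = 2 * 930.716 * tan(0.2478368)
swath = 2 * 930.716 * 0.2530389
swath = 471.0147 km

471.0147 km


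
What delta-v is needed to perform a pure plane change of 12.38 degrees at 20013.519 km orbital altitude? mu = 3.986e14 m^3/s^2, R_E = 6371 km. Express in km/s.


r = 26384.5190 km = 2.6384519e+07 m
V = sqrt(mu/r) = 3886.8167 m/s
di = 12.38 deg = 0.2160718 rad
dV = 2*V*sin(di/2) = 2*3886.8167*sin(0.1080359)
dV = 838.1986 m/s = 0.8381986 km/s

0.8382 km/s


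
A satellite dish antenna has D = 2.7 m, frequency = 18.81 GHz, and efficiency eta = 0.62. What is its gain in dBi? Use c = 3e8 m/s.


lambda = c/f = 3e8 / 1.881e+10 = 0.01594896 m
G = eta*(pi*D/lambda)^2 = 0.62*(pi*2.7/0.01594896)^2
G = 175369.4924 (linear)
G = 10*log10(175369.4924) = 52.4395 dBi

52.4395 dBi


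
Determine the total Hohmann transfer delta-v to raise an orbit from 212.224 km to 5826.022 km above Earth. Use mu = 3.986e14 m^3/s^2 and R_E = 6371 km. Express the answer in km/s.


r1 = 6583.2240 km = 6.583224e+06 m
r2 = 12197.0220 km = 1.2197022e+07 m
dv1 = sqrt(mu/r1)*(sqrt(2*r2/(r1+r2)) - 1) = 1087.0551 m/s
dv2 = sqrt(mu/r2)*(1 - sqrt(2*r1/(r1+r2))) = 930.0708 m/s
total dv = |dv1| + |dv2| = 1087.0551 + 930.0708 = 2017.1259 m/s = 2.0171 km/s

2.0171 km/s
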